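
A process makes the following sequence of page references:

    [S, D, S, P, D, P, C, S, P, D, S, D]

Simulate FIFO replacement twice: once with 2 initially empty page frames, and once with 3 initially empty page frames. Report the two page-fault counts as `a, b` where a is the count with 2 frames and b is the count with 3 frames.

2 frames: F F . F . . F F F F F . → 8 faults.
3 frames: F F . F . . F F . F . . → 6 faults.
6 < 8: adding a frame reduced faults, as is typical.

8, 6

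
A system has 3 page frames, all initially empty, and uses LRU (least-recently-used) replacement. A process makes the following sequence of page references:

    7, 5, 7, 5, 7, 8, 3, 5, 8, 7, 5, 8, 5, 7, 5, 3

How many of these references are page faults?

7

7: fault, frames {7}
5: fault, frames {7,5}
7: hit
5: hit
7: hit
8: fault, frames {5,7,8}
3: fault, evict 5, frames {7,8,3}
5: fault, evict 7, frames {8,3,5}
8: hit
7: fault, evict 3, frames {5,8,7}
5: hit
8: hit
5: hit
7: hit
5: hit
3: fault, evict 8, frames {7,5,3}
Page faults: 7.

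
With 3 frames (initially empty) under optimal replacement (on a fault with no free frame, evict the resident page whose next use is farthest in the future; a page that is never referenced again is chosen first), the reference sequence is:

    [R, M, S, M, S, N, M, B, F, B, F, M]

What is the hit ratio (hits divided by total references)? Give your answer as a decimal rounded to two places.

R → fault, frames [R]
M → fault, frames [R, M]
S → fault, frames [R, M, S]
M → hit
S → hit
N → fault, evict S, frames [R, M, N]
M → hit
B → fault, evict N, frames [R, M, B]
F → fault, evict R, frames [M, B, F]
B → hit
F → hit
M → hit
Hits: 6 of 12 references → 6/12 = 0.5000.

0.50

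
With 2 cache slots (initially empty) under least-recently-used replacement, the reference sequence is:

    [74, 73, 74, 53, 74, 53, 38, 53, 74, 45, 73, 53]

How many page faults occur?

8

74 -> fault, frames [74]
73 -> fault, frames [74, 73]
74 -> hit
53 -> fault, evict 73, frames [74, 53]
74 -> hit
53 -> hit
38 -> fault, evict 74, frames [53, 38]
53 -> hit
74 -> fault, evict 38, frames [53, 74]
45 -> fault, evict 53, frames [74, 45]
73 -> fault, evict 74, frames [45, 73]
53 -> fault, evict 45, frames [73, 53]
Page faults: 8.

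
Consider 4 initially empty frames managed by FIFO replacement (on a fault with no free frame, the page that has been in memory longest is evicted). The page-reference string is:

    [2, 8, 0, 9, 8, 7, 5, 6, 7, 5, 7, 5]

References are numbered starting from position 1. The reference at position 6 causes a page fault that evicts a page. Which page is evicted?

2

pos 1: 2: miss, frames [2]
pos 2: 8: miss, frames [2, 8]
pos 3: 0: miss, frames [2, 8, 0]
pos 4: 9: miss, frames [2, 8, 0, 9]
pos 5: 8: hit
pos 6: 7: miss, evict 2, frames [8, 0, 9, 7]
At position 6, page 2 is evicted.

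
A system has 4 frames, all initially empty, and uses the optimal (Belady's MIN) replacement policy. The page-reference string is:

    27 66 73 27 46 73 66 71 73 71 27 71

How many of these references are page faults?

5

27 -> miss, frames [27]
66 -> miss, frames [27, 66]
73 -> miss, frames [27, 66, 73]
27 -> hit
46 -> miss, frames [27, 66, 73, 46]
73 -> hit
66 -> hit
71 -> miss, evict 46, frames [27, 66, 73, 71]
73 -> hit
71 -> hit
27 -> hit
71 -> hit
Page faults: 5.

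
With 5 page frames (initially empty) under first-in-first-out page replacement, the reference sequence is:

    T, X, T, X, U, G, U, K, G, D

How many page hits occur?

T → fault, frames {T}
X → fault, frames {T,X}
T → hit
X → hit
U → fault, frames {T,X,U}
G → fault, frames {T,X,U,G}
U → hit
K → fault, frames {T,X,U,G,K}
G → hit
D → fault, evict T, frames {X,U,G,K,D}
Hits: 4.

4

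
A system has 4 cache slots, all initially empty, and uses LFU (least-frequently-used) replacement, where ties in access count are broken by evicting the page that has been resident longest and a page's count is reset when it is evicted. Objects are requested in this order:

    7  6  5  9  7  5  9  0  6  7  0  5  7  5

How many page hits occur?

7

7 -> fault, frames {7}
6 -> fault, frames {7,6}
5 -> fault, frames {7,6,5}
9 -> fault, frames {7,6,5,9}
7 -> hit
5 -> hit
9 -> hit
0 -> fault, evict 6, frames {7,5,9,0}
6 -> fault, evict 0, frames {7,5,9,6}
7 -> hit
0 -> fault, evict 6, frames {7,5,9,0}
5 -> hit
7 -> hit
5 -> hit
Hits: 7.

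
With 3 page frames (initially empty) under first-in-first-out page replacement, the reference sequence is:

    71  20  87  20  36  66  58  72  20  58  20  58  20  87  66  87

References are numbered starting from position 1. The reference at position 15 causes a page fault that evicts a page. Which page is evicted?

72

pos 1: 71 → miss, frames [71]
pos 2: 20 → miss, frames [71, 20]
pos 3: 87 → miss, frames [71, 20, 87]
pos 4: 20 → hit
pos 5: 36 → miss, evict 71, frames [20, 87, 36]
pos 6: 66 → miss, evict 20, frames [87, 36, 66]
pos 7: 58 → miss, evict 87, frames [36, 66, 58]
pos 8: 72 → miss, evict 36, frames [66, 58, 72]
pos 9: 20 → miss, evict 66, frames [58, 72, 20]
pos 10: 58 → hit
pos 11: 20 → hit
pos 12: 58 → hit
pos 13: 20 → hit
pos 14: 87 → miss, evict 58, frames [72, 20, 87]
pos 15: 66 → miss, evict 72, frames [20, 87, 66]
At position 15, page 72 is evicted.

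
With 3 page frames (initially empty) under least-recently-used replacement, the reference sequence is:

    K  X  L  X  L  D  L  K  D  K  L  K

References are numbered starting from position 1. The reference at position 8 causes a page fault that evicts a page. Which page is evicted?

X

pos 1: K: fault, frames [K]
pos 2: X: fault, frames [K, X]
pos 3: L: fault, frames [K, X, L]
pos 4: X: hit
pos 5: L: hit
pos 6: D: fault, evict K, frames [X, L, D]
pos 7: L: hit
pos 8: K: fault, evict X, frames [D, L, K]
At position 8, page X is evicted.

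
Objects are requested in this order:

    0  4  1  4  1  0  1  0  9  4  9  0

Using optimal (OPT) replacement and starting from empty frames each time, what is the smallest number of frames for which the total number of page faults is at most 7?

f=1: 12 faults
f=2: 7 faults
f=3: 4 faults
f=4: 4 faults
Smallest f with faults ≤ 7 is 2.

2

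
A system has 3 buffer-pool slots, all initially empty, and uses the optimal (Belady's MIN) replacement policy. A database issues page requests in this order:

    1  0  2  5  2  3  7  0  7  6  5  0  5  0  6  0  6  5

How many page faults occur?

7

1 → miss, frames (1)
0 → miss, frames (1 0)
2 → miss, frames (1 0 2)
5 → miss, evict 1, frames (0 2 5)
2 → hit
3 → miss, evict 2, frames (0 5 3)
7 → miss, evict 3, frames (0 5 7)
0 → hit
7 → hit
6 → miss, evict 7, frames (0 5 6)
5 → hit
0 → hit
5 → hit
0 → hit
6 → hit
0 → hit
6 → hit
5 → hit
Page faults: 7.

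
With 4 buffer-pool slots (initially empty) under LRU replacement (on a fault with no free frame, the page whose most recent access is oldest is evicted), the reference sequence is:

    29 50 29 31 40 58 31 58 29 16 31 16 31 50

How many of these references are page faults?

29 → fault, frames [29]
50 → fault, frames [29, 50]
29 → hit
31 → fault, frames [50, 29, 31]
40 → fault, frames [50, 29, 31, 40]
58 → fault, evict 50, frames [29, 31, 40, 58]
31 → hit
58 → hit
29 → hit
16 → fault, evict 40, frames [31, 58, 29, 16]
31 → hit
16 → hit
31 → hit
50 → fault, evict 58, frames [29, 16, 31, 50]
Page faults: 7.

7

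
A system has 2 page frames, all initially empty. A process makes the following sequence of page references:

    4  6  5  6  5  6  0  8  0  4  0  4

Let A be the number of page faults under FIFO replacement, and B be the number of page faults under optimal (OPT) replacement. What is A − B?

1

Under FIFO: F F F . . . F F . F F . → 7 faults.
Under OPT: F F F . . . F F . F . . → 6 faults.
A − B = 7 − 6 = 1.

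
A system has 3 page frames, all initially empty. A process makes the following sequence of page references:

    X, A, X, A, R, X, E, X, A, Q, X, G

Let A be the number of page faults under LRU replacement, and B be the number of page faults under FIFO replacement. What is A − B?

-1

Under LRU: F F . . F . F . F F . F → 7 faults.
Under FIFO: F F . . F . F F F F . F → 8 faults.
A − B = 7 − 8 = -1.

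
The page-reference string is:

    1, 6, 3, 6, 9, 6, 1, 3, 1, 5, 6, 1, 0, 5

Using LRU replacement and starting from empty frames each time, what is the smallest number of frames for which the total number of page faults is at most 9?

f=1: 14 faults
f=2: 11 faults
f=3: 10 faults
f=4: 6 faults
f=5: 6 faults
f=6: 6 faults
Smallest f with faults ≤ 9 is 4.

4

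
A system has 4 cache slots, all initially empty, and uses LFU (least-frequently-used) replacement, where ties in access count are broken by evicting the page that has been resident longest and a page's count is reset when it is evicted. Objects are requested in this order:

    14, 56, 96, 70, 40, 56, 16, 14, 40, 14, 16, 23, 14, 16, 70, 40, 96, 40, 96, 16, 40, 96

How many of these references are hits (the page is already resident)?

14: miss, frames (14)
56: miss, frames (14 56)
96: miss, frames (14 56 96)
70: miss, frames (14 56 96 70)
40: miss, evict 14, frames (56 96 70 40)
56: hit
16: miss, evict 96, frames (56 70 40 16)
14: miss, evict 70, frames (56 40 16 14)
40: hit
14: hit
16: hit
23: miss, evict 56, frames (40 16 14 23)
14: hit
16: hit
70: miss, evict 23, frames (40 16 14 70)
40: hit
96: miss, evict 70, frames (40 16 14 96)
40: hit
96: hit
16: hit
40: hit
96: hit
Hits: 12.

12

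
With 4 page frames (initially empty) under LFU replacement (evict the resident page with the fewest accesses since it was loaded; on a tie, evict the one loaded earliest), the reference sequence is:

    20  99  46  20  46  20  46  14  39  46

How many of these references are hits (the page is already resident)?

20 → miss, frames [20]
99 → miss, frames [20, 99]
46 → miss, frames [20, 99, 46]
20 → hit
46 → hit
20 → hit
46 → hit
14 → miss, frames [20, 99, 46, 14]
39 → miss, evict 99, frames [20, 46, 14, 39]
46 → hit
Hits: 5.

5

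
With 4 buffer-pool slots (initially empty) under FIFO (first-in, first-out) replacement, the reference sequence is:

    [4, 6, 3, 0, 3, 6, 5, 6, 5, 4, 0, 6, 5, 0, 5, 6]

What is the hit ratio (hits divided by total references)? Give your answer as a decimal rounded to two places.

0.56

4 → fault, frames {4}
6 → fault, frames {4,6}
3 → fault, frames {4,6,3}
0 → fault, frames {4,6,3,0}
3 → hit
6 → hit
5 → fault, evict 4, frames {6,3,0,5}
6 → hit
5 → hit
4 → fault, evict 6, frames {3,0,5,4}
0 → hit
6 → fault, evict 3, frames {0,5,4,6}
5 → hit
0 → hit
5 → hit
6 → hit
Hits: 9 of 16 references → 9/16 = 0.5625.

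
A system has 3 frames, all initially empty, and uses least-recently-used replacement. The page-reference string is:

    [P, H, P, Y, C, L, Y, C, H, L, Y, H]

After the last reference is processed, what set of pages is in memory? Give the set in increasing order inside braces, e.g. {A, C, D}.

P → fault, frames {P}
H → fault, frames {P,H}
P → hit
Y → fault, frames {H,P,Y}
C → fault, evict H, frames {P,Y,C}
L → fault, evict P, frames {Y,C,L}
Y → hit
C → hit
H → fault, evict L, frames {Y,C,H}
L → fault, evict Y, frames {C,H,L}
Y → fault, evict C, frames {H,L,Y}
H → hit

{H, L, Y}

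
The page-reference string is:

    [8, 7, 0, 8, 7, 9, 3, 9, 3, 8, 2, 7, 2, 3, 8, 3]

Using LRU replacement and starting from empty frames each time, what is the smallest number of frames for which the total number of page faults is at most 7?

f=1: 16 faults
f=2: 12 faults
f=3: 10 faults
f=4: 7 faults
f=5: 6 faults
f=6: 6 faults
Smallest f with faults ≤ 7 is 4.

4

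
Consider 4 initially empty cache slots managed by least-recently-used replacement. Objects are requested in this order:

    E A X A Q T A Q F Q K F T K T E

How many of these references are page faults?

9

E -> miss, frames [E]
A -> miss, frames [E, A]
X -> miss, frames [E, A, X]
A -> hit
Q -> miss, frames [E, X, A, Q]
T -> miss, evict E, frames [X, A, Q, T]
A -> hit
Q -> hit
F -> miss, evict X, frames [T, A, Q, F]
Q -> hit
K -> miss, evict T, frames [A, F, Q, K]
F -> hit
T -> miss, evict A, frames [Q, K, F, T]
K -> hit
T -> hit
E -> miss, evict Q, frames [F, K, T, E]
Page faults: 9.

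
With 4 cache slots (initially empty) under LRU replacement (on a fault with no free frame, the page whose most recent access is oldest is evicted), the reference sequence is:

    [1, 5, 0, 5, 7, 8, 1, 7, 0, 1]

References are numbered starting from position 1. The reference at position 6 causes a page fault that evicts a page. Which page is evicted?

1

pos 1: 1 → miss, frames [1]
pos 2: 5 → miss, frames [1, 5]
pos 3: 0 → miss, frames [1, 5, 0]
pos 4: 5 → hit
pos 5: 7 → miss, frames [1, 0, 5, 7]
pos 6: 8 → miss, evict 1, frames [0, 5, 7, 8]
At position 6, page 1 is evicted.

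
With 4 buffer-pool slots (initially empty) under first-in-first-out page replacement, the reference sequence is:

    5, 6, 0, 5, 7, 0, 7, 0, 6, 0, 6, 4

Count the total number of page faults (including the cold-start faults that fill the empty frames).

5: fault, frames (5)
6: fault, frames (5 6)
0: fault, frames (5 6 0)
5: hit
7: fault, frames (5 6 0 7)
0: hit
7: hit
0: hit
6: hit
0: hit
6: hit
4: fault, evict 5, frames (6 0 7 4)
Page faults: 5.

5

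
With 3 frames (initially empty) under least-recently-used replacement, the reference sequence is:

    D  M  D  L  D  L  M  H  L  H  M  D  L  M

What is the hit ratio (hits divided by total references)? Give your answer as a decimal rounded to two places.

D → miss, frames (D)
M → miss, frames (D M)
D → hit
L → miss, frames (M D L)
D → hit
L → hit
M → hit
H → miss, evict D, frames (L M H)
L → hit
H → hit
M → hit
D → miss, evict L, frames (H M D)
L → miss, evict H, frames (M D L)
M → hit
Hits: 8 of 14 references → 8/14 = 0.5714.

0.57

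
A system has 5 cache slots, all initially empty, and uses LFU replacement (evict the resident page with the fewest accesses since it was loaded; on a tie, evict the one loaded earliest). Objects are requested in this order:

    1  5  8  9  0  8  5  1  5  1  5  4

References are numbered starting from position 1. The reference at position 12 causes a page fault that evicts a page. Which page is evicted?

pos 1: 1 -> miss, frames [1]
pos 2: 5 -> miss, frames [1, 5]
pos 3: 8 -> miss, frames [1, 5, 8]
pos 4: 9 -> miss, frames [1, 5, 8, 9]
pos 5: 0 -> miss, frames [1, 5, 8, 9, 0]
pos 6: 8 -> hit
pos 7: 5 -> hit
pos 8: 1 -> hit
pos 9: 5 -> hit
pos 10: 1 -> hit
pos 11: 5 -> hit
pos 12: 4 -> miss, evict 9, frames [1, 5, 8, 0, 4]
At position 12, page 9 is evicted.

9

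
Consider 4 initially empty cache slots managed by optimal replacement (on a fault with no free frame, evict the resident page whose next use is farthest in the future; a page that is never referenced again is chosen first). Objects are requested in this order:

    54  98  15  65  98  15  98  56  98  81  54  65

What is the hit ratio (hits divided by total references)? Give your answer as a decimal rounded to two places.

54: fault, frames [54]
98: fault, frames [54, 98]
15: fault, frames [54, 98, 15]
65: fault, frames [54, 98, 15, 65]
98: hit
15: hit
98: hit
56: fault, evict 15, frames [54, 98, 65, 56]
98: hit
81: fault, evict 56, frames [54, 98, 65, 81]
54: hit
65: hit
Hits: 6 of 12 references → 6/12 = 0.5000.

0.50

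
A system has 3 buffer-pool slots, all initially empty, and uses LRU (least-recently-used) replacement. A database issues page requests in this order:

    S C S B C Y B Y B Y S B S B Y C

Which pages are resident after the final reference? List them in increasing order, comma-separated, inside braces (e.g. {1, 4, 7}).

S: fault, frames {S}
C: fault, frames {S,C}
S: hit
B: fault, frames {C,S,B}
C: hit
Y: fault, evict S, frames {B,C,Y}
B: hit
Y: hit
B: hit
Y: hit
S: fault, evict C, frames {B,Y,S}
B: hit
S: hit
B: hit
Y: hit
C: fault, evict S, frames {B,Y,C}

{B, C, Y}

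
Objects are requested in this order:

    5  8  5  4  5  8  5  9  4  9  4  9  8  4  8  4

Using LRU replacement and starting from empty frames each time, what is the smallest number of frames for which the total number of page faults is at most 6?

3

f=1: 16 faults
f=2: 8 faults
f=3: 6 faults
f=4: 4 faults
Smallest f with faults ≤ 6 is 3.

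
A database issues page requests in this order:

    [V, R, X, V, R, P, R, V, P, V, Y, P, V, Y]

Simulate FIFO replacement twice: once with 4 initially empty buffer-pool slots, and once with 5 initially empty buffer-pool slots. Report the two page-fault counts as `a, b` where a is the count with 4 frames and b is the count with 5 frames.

6, 5

4 frames: F F F . . F . . . . F . F . → 6 faults.
5 frames: F F F . . F . . . . F . . . → 5 faults.
5 < 6: adding a frame reduced faults, as is typical.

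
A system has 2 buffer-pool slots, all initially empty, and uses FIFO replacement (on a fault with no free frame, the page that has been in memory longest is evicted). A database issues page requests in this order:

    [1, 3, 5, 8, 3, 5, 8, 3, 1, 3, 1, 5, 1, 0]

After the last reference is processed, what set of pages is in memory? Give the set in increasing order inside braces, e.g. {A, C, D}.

{0, 5}

1: miss, frames {1}
3: miss, frames {1,3}
5: miss, evict 1, frames {3,5}
8: miss, evict 3, frames {5,8}
3: miss, evict 5, frames {8,3}
5: miss, evict 8, frames {3,5}
8: miss, evict 3, frames {5,8}
3: miss, evict 5, frames {8,3}
1: miss, evict 8, frames {3,1}
3: hit
1: hit
5: miss, evict 3, frames {1,5}
1: hit
0: miss, evict 1, frames {5,0}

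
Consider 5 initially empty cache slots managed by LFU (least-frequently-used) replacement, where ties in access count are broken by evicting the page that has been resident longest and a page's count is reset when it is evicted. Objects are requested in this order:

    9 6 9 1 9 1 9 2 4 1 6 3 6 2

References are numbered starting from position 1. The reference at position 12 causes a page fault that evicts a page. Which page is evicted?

2

pos 1: 9 → fault, frames (9)
pos 2: 6 → fault, frames (9 6)
pos 3: 9 → hit
pos 4: 1 → fault, frames (9 6 1)
pos 5: 9 → hit
pos 6: 1 → hit
pos 7: 9 → hit
pos 8: 2 → fault, frames (9 6 1 2)
pos 9: 4 → fault, frames (9 6 1 2 4)
pos 10: 1 → hit
pos 11: 6 → hit
pos 12: 3 → fault, evict 2, frames (9 6 1 4 3)
At position 12, page 2 is evicted.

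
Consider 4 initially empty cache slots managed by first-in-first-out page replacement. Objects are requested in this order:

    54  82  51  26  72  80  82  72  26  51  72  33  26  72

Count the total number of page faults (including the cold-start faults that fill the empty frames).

11

54 → fault, frames [54]
82 → fault, frames [54, 82]
51 → fault, frames [54, 82, 51]
26 → fault, frames [54, 82, 51, 26]
72 → fault, evict 54, frames [82, 51, 26, 72]
80 → fault, evict 82, frames [51, 26, 72, 80]
82 → fault, evict 51, frames [26, 72, 80, 82]
72 → hit
26 → hit
51 → fault, evict 26, frames [72, 80, 82, 51]
72 → hit
33 → fault, evict 72, frames [80, 82, 51, 33]
26 → fault, evict 80, frames [82, 51, 33, 26]
72 → fault, evict 82, frames [51, 33, 26, 72]
Page faults: 11.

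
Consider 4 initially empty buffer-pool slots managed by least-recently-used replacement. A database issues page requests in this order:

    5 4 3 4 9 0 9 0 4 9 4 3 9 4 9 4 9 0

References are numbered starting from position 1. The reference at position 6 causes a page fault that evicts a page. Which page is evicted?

5

pos 1: 5 → fault, frames [5]
pos 2: 4 → fault, frames [5, 4]
pos 3: 3 → fault, frames [5, 4, 3]
pos 4: 4 → hit
pos 5: 9 → fault, frames [5, 3, 4, 9]
pos 6: 0 → fault, evict 5, frames [3, 4, 9, 0]
At position 6, page 5 is evicted.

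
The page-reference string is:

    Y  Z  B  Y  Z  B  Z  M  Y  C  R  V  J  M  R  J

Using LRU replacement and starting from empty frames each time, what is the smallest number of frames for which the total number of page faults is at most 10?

f=1: 16 faults
f=2: 15 faults
f=3: 11 faults
f=4: 9 faults
f=5: 9 faults
f=6: 8 faults
f=7: 8 faults
f=8: 8 faults
Smallest f with faults ≤ 10 is 4.

4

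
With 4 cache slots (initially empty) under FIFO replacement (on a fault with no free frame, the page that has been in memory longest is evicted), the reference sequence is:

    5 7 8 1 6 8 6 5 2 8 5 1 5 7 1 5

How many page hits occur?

5: miss, frames {5}
7: miss, frames {5,7}
8: miss, frames {5,7,8}
1: miss, frames {5,7,8,1}
6: miss, evict 5, frames {7,8,1,6}
8: hit
6: hit
5: miss, evict 7, frames {8,1,6,5}
2: miss, evict 8, frames {1,6,5,2}
8: miss, evict 1, frames {6,5,2,8}
5: hit
1: miss, evict 6, frames {5,2,8,1}
5: hit
7: miss, evict 5, frames {2,8,1,7}
1: hit
5: miss, evict 2, frames {8,1,7,5}
Hits: 5.

5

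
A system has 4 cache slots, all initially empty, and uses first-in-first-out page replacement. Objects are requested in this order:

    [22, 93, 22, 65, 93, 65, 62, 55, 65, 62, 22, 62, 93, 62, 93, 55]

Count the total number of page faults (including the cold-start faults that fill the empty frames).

22 → miss, frames [22]
93 → miss, frames [22, 93]
22 → hit
65 → miss, frames [22, 93, 65]
93 → hit
65 → hit
62 → miss, frames [22, 93, 65, 62]
55 → miss, evict 22, frames [93, 65, 62, 55]
65 → hit
62 → hit
22 → miss, evict 93, frames [65, 62, 55, 22]
62 → hit
93 → miss, evict 65, frames [62, 55, 22, 93]
62 → hit
93 → hit
55 → hit
Page faults: 7.

7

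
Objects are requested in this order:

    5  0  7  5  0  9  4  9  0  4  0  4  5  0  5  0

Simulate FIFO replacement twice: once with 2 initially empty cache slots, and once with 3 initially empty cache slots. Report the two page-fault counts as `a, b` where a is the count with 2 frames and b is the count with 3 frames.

9, 7

2 frames: F F F F F F F . F . . . F . . . → 9 faults.
3 frames: F F F . . F F . F . . . F . . . → 7 faults.
7 < 9: adding a frame reduced faults, as is typical.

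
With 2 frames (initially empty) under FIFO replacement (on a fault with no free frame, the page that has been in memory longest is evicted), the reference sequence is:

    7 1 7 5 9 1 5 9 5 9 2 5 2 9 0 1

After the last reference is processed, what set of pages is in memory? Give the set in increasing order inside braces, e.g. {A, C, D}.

{0, 1}

7 → miss, frames {7}
1 → miss, frames {7,1}
7 → hit
5 → miss, evict 7, frames {1,5}
9 → miss, evict 1, frames {5,9}
1 → miss, evict 5, frames {9,1}
5 → miss, evict 9, frames {1,5}
9 → miss, evict 1, frames {5,9}
5 → hit
9 → hit
2 → miss, evict 5, frames {9,2}
5 → miss, evict 9, frames {2,5}
2 → hit
9 → miss, evict 2, frames {5,9}
0 → miss, evict 5, frames {9,0}
1 → miss, evict 9, frames {0,1}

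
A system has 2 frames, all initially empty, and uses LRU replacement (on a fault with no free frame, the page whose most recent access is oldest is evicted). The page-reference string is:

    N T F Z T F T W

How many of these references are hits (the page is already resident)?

1

N -> fault, frames (N)
T -> fault, frames (N T)
F -> fault, evict N, frames (T F)
Z -> fault, evict T, frames (F Z)
T -> fault, evict F, frames (Z T)
F -> fault, evict Z, frames (T F)
T -> hit
W -> fault, evict F, frames (T W)
Hits: 1.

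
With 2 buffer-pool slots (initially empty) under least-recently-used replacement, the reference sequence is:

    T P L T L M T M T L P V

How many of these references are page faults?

9

T → miss, frames (T)
P → miss, frames (T P)
L → miss, evict T, frames (P L)
T → miss, evict P, frames (L T)
L → hit
M → miss, evict T, frames (L M)
T → miss, evict L, frames (M T)
M → hit
T → hit
L → miss, evict M, frames (T L)
P → miss, evict T, frames (L P)
V → miss, evict L, frames (P V)
Page faults: 9.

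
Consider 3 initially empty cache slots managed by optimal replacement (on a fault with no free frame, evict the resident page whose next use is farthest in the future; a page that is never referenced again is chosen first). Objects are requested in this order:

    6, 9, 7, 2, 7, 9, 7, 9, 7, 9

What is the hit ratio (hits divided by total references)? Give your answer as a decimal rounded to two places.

0.60

6 -> fault, frames {6}
9 -> fault, frames {6,9}
7 -> fault, frames {6,9,7}
2 -> fault, evict 6, frames {9,7,2}
7 -> hit
9 -> hit
7 -> hit
9 -> hit
7 -> hit
9 -> hit
Hits: 6 of 10 references → 6/10 = 0.6000.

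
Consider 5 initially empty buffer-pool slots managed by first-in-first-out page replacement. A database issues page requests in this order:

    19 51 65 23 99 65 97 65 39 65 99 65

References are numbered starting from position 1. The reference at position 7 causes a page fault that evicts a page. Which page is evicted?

19

pos 1: 19: miss, frames [19]
pos 2: 51: miss, frames [19, 51]
pos 3: 65: miss, frames [19, 51, 65]
pos 4: 23: miss, frames [19, 51, 65, 23]
pos 5: 99: miss, frames [19, 51, 65, 23, 99]
pos 6: 65: hit
pos 7: 97: miss, evict 19, frames [51, 65, 23, 99, 97]
At position 7, page 19 is evicted.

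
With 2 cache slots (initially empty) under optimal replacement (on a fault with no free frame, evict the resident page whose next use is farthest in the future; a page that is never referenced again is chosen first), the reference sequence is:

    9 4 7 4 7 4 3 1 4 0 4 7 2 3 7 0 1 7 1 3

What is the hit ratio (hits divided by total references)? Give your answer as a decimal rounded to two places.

0.40

9: miss, frames [9]
4: miss, frames [9, 4]
7: miss, evict 9, frames [4, 7]
4: hit
7: hit
4: hit
3: miss, evict 7, frames [4, 3]
1: miss, evict 3, frames [4, 1]
4: hit
0: miss, evict 1, frames [4, 0]
4: hit
7: miss, evict 4, frames [0, 7]
2: miss, evict 0, frames [7, 2]
3: miss, evict 2, frames [7, 3]
7: hit
0: miss, evict 3, frames [7, 0]
1: miss, evict 0, frames [7, 1]
7: hit
1: hit
3: miss, evict 1, frames [7, 3]
Hits: 8 of 20 references → 8/20 = 0.4000.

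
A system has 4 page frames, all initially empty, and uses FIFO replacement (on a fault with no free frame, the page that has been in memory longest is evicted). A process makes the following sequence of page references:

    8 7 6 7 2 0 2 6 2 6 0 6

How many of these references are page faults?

8 → miss, frames (8)
7 → miss, frames (8 7)
6 → miss, frames (8 7 6)
7 → hit
2 → miss, frames (8 7 6 2)
0 → miss, evict 8, frames (7 6 2 0)
2 → hit
6 → hit
2 → hit
6 → hit
0 → hit
6 → hit
Page faults: 5.

5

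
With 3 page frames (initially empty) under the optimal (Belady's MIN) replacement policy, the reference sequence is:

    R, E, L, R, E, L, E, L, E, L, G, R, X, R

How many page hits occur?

9

R → miss, frames {R}
E → miss, frames {R,E}
L → miss, frames {R,E,L}
R → hit
E → hit
L → hit
E → hit
L → hit
E → hit
L → hit
G → miss, evict L, frames {R,E,G}
R → hit
X → miss, evict G, frames {R,E,X}
R → hit
Hits: 9.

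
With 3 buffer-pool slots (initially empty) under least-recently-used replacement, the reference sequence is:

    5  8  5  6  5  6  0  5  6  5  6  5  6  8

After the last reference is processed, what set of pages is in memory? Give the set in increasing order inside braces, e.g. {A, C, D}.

{5, 6, 8}

5 -> fault, frames [5]
8 -> fault, frames [5, 8]
5 -> hit
6 -> fault, frames [8, 5, 6]
5 -> hit
6 -> hit
0 -> fault, evict 8, frames [5, 6, 0]
5 -> hit
6 -> hit
5 -> hit
6 -> hit
5 -> hit
6 -> hit
8 -> fault, evict 0, frames [5, 6, 8]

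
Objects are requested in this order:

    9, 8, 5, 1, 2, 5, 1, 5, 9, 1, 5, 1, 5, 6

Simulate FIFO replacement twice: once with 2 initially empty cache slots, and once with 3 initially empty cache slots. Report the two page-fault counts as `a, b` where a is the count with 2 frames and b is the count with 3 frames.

11, 9

2 frames: F F F F F F F . F . F F . F → 11 faults.
3 frames: F F F F F . . . F . F F . F → 9 faults.
9 < 11: adding a frame reduced faults, as is typical.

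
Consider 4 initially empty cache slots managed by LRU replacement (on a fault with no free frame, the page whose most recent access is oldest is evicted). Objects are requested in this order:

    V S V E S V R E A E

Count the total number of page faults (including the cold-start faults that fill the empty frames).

V → fault, frames [V]
S → fault, frames [V, S]
V → hit
E → fault, frames [S, V, E]
S → hit
V → hit
R → fault, frames [E, S, V, R]
E → hit
A → fault, evict S, frames [V, R, E, A]
E → hit
Page faults: 5.

5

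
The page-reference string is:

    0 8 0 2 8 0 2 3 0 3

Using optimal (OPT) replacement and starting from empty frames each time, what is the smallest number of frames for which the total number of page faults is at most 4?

f=1: 10 faults
f=2: 5 faults
f=3: 4 faults
f=4: 4 faults
Smallest f with faults ≤ 4 is 3.

3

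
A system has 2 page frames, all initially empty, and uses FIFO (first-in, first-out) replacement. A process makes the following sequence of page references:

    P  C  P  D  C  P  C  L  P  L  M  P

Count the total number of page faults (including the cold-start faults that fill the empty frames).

8

P: fault, frames (P)
C: fault, frames (P C)
P: hit
D: fault, evict P, frames (C D)
C: hit
P: fault, evict C, frames (D P)
C: fault, evict D, frames (P C)
L: fault, evict P, frames (C L)
P: fault, evict C, frames (L P)
L: hit
M: fault, evict L, frames (P M)
P: hit
Page faults: 8.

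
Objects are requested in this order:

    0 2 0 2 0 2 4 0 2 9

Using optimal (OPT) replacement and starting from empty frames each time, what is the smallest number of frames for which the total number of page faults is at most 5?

2

f=1: 10 faults
f=2: 5 faults
f=3: 4 faults
f=4: 4 faults
Smallest f with faults ≤ 5 is 2.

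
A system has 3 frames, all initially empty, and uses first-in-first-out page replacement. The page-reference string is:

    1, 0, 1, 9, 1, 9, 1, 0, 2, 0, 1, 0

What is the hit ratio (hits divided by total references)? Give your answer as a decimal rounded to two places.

1 → fault, frames {1}
0 → fault, frames {1,0}
1 → hit
9 → fault, frames {1,0,9}
1 → hit
9 → hit
1 → hit
0 → hit
2 → fault, evict 1, frames {0,9,2}
0 → hit
1 → fault, evict 0, frames {9,2,1}
0 → fault, evict 9, frames {2,1,0}
Hits: 6 of 12 references → 6/12 = 0.5000.

0.50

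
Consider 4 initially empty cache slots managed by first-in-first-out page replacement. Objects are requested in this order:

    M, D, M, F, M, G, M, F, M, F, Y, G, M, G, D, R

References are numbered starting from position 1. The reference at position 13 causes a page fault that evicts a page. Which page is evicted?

pos 1: M: fault, frames (M)
pos 2: D: fault, frames (M D)
pos 3: M: hit
pos 4: F: fault, frames (M D F)
pos 5: M: hit
pos 6: G: fault, frames (M D F G)
pos 7: M: hit
pos 8: F: hit
pos 9: M: hit
pos 10: F: hit
pos 11: Y: fault, evict M, frames (D F G Y)
pos 12: G: hit
pos 13: M: fault, evict D, frames (F G Y M)
At position 13, page D is evicted.

D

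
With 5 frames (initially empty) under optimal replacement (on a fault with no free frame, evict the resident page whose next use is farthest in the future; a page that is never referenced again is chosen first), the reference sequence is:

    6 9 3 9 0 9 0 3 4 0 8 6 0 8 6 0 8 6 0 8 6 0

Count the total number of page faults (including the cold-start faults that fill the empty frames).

6: miss, frames [6]
9: miss, frames [6, 9]
3: miss, frames [6, 9, 3]
9: hit
0: miss, frames [6, 9, 3, 0]
9: hit
0: hit
3: hit
4: miss, frames [6, 9, 3, 0, 4]
0: hit
8: miss, evict 4, frames [6, 9, 3, 0, 8]
6: hit
0: hit
8: hit
6: hit
0: hit
8: hit
6: hit
0: hit
8: hit
6: hit
0: hit
Page faults: 6.

6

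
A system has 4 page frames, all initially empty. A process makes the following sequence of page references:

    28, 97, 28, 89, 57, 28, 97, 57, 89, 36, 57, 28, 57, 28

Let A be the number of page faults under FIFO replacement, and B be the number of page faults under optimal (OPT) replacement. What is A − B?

Under FIFO: F F . F F . . . . F . F . . → 6 faults.
Under OPT: F F . F F . . . . F . . . . → 5 faults.
A − B = 6 − 5 = 1.

1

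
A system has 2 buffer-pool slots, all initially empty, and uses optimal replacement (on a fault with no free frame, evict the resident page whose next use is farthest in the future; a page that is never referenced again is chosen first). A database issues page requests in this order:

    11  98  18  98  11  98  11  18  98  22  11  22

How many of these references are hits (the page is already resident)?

11 -> fault, frames {11}
98 -> fault, frames {11,98}
18 -> fault, evict 11, frames {98,18}
98 -> hit
11 -> fault, evict 18, frames {98,11}
98 -> hit
11 -> hit
18 -> fault, evict 11, frames {98,18}
98 -> hit
22 -> fault, evict 18, frames {98,22}
11 -> fault, evict 98, frames {22,11}
22 -> hit
Hits: 5.

5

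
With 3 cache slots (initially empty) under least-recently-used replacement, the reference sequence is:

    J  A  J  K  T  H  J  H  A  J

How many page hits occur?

J: fault, frames [J]
A: fault, frames [J, A]
J: hit
K: fault, frames [A, J, K]
T: fault, evict A, frames [J, K, T]
H: fault, evict J, frames [K, T, H]
J: fault, evict K, frames [T, H, J]
H: hit
A: fault, evict T, frames [J, H, A]
J: hit
Hits: 3.

3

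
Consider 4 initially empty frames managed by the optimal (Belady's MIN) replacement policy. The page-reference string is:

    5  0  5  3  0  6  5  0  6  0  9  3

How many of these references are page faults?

5

5 → fault, frames [5]
0 → fault, frames [5, 0]
5 → hit
3 → fault, frames [5, 0, 3]
0 → hit
6 → fault, frames [5, 0, 3, 6]
5 → hit
0 → hit
6 → hit
0 → hit
9 → fault, evict 6, frames [5, 0, 3, 9]
3 → hit
Page faults: 5.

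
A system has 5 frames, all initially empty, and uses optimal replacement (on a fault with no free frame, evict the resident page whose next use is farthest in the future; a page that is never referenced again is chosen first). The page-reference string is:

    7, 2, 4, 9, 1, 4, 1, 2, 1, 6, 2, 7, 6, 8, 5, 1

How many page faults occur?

7 → fault, frames (7)
2 → fault, frames (7 2)
4 → fault, frames (7 2 4)
9 → fault, frames (7 2 4 9)
1 → fault, frames (7 2 4 9 1)
4 → hit
1 → hit
2 → hit
1 → hit
6 → fault, evict 9, frames (7 2 4 1 6)
2 → hit
7 → hit
6 → hit
8 → fault, evict 6, frames (7 2 4 1 8)
5 → fault, evict 8, frames (7 2 4 1 5)
1 → hit
Page faults: 8.

8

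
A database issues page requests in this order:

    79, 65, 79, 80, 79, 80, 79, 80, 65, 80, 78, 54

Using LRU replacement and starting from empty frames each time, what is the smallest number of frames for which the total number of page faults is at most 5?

f=1: 12 faults
f=2: 6 faults
f=3: 5 faults
f=4: 5 faults
f=5: 5 faults
Smallest f with faults ≤ 5 is 3.

3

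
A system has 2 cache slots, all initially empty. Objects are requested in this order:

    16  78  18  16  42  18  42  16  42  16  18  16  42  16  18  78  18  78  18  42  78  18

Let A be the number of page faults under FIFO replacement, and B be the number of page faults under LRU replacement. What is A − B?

1

Under FIFO: F F F F F F . F F . F F F . F F . . . F . F → 15 faults.
Under LRU: F F F F F F . F . . F . F . F F . . . F F F → 14 faults.
A − B = 15 − 14 = 1.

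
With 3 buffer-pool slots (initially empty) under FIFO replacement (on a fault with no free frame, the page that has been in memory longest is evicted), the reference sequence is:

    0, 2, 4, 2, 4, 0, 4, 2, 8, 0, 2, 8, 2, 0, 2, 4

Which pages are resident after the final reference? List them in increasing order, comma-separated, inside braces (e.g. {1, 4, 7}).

0 → miss, frames [0]
2 → miss, frames [0, 2]
4 → miss, frames [0, 2, 4]
2 → hit
4 → hit
0 → hit
4 → hit
2 → hit
8 → miss, evict 0, frames [2, 4, 8]
0 → miss, evict 2, frames [4, 8, 0]
2 → miss, evict 4, frames [8, 0, 2]
8 → hit
2 → hit
0 → hit
2 → hit
4 → miss, evict 8, frames [0, 2, 4]

{0, 2, 4}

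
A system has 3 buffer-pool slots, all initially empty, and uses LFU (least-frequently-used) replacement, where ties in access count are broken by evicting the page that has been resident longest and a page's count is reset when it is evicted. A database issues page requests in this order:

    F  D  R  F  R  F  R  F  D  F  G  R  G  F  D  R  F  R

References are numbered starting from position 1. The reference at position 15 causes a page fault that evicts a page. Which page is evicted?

pos 1: F -> fault, frames {F}
pos 2: D -> fault, frames {F,D}
pos 3: R -> fault, frames {F,D,R}
pos 4: F -> hit
pos 5: R -> hit
pos 6: F -> hit
pos 7: R -> hit
pos 8: F -> hit
pos 9: D -> hit
pos 10: F -> hit
pos 11: G -> fault, evict D, frames {F,R,G}
pos 12: R -> hit
pos 13: G -> hit
pos 14: F -> hit
pos 15: D -> fault, evict G, frames {F,R,D}
At position 15, page G is evicted.

G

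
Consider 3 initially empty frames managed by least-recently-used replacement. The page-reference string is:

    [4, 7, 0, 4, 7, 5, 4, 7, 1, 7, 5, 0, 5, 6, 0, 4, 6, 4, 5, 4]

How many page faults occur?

4 → miss, frames [4]
7 → miss, frames [4, 7]
0 → miss, frames [4, 7, 0]
4 → hit
7 → hit
5 → miss, evict 0, frames [4, 7, 5]
4 → hit
7 → hit
1 → miss, evict 5, frames [4, 7, 1]
7 → hit
5 → miss, evict 4, frames [1, 7, 5]
0 → miss, evict 1, frames [7, 5, 0]
5 → hit
6 → miss, evict 7, frames [0, 5, 6]
0 → hit
4 → miss, evict 5, frames [6, 0, 4]
6 → hit
4 → hit
5 → miss, evict 0, frames [6, 4, 5]
4 → hit
Page faults: 10.

10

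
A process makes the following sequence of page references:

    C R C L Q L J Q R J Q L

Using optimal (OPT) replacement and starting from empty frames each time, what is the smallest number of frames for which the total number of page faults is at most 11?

f=1: 12 faults
f=2: 8 faults
f=3: 6 faults
f=4: 5 faults
f=5: 5 faults
Smallest f with faults ≤ 11 is 2.

2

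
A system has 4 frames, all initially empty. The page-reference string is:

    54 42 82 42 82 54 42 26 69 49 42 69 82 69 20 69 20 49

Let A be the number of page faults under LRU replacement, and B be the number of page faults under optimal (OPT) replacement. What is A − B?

Under LRU: F F F . . . . F F F . . F . F . . F → 9 faults.
Under OPT: F F F . . . . F F F . . . . F . . . → 7 faults.
A − B = 9 − 7 = 2.

2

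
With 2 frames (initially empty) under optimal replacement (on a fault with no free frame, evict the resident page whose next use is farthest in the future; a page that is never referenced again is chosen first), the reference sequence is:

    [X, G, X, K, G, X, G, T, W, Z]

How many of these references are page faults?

7

X: fault, frames {X}
G: fault, frames {X,G}
X: hit
K: fault, evict X, frames {G,K}
G: hit
X: fault, evict K, frames {G,X}
G: hit
T: fault, evict X, frames {G,T}
W: fault, evict T, frames {G,W}
Z: fault, evict W, frames {G,Z}
Page faults: 7.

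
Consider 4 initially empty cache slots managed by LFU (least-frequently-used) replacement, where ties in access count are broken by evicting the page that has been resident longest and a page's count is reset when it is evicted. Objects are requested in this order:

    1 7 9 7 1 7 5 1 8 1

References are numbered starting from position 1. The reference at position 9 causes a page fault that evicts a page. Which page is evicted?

pos 1: 1 -> miss, frames (1)
pos 2: 7 -> miss, frames (1 7)
pos 3: 9 -> miss, frames (1 7 9)
pos 4: 7 -> hit
pos 5: 1 -> hit
pos 6: 7 -> hit
pos 7: 5 -> miss, frames (1 7 9 5)
pos 8: 1 -> hit
pos 9: 8 -> miss, evict 9, frames (1 7 5 8)
At position 9, page 9 is evicted.

9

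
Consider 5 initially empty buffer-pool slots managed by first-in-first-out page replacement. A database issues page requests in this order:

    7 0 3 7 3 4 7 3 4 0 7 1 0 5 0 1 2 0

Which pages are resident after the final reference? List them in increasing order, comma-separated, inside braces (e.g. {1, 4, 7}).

7: miss, frames [7]
0: miss, frames [7, 0]
3: miss, frames [7, 0, 3]
7: hit
3: hit
4: miss, frames [7, 0, 3, 4]
7: hit
3: hit
4: hit
0: hit
7: hit
1: miss, frames [7, 0, 3, 4, 1]
0: hit
5: miss, evict 7, frames [0, 3, 4, 1, 5]
0: hit
1: hit
2: miss, evict 0, frames [3, 4, 1, 5, 2]
0: miss, evict 3, frames [4, 1, 5, 2, 0]

{0, 1, 2, 4, 5}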